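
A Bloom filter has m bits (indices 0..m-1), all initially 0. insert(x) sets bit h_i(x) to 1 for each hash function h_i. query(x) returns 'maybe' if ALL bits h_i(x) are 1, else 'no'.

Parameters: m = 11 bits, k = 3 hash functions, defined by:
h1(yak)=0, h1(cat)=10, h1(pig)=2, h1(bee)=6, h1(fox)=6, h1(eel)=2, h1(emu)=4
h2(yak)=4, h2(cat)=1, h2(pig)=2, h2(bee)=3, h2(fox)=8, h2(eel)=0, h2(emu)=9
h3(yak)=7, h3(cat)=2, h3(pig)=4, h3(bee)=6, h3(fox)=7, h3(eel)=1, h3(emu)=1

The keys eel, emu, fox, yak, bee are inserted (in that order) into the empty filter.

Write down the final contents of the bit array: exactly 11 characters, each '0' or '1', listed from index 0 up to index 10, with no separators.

Start: bits=00000000000
After insert 'eel': sets bits 0 1 2 -> bits=11100000000
After insert 'emu': sets bits 1 4 9 -> bits=11101000010
After insert 'fox': sets bits 6 7 8 -> bits=11101011110
After insert 'yak': sets bits 0 4 7 -> bits=11101011110
After insert 'bee': sets bits 3 6 -> bits=11111011110

Answer: 11111011110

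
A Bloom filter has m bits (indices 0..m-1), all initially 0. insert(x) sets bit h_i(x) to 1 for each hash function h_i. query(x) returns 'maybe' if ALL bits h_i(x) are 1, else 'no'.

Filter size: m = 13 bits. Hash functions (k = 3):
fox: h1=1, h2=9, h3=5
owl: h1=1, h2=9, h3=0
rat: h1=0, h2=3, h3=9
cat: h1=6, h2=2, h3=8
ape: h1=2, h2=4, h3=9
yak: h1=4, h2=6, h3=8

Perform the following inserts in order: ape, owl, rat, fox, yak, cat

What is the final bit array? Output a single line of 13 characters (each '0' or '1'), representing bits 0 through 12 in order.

Start: bits=0000000000000
After insert 'ape': sets bits 2 4 9 -> bits=0010100001000
After insert 'owl': sets bits 0 1 9 -> bits=1110100001000
After insert 'rat': sets bits 0 3 9 -> bits=1111100001000
After insert 'fox': sets bits 1 5 9 -> bits=1111110001000
After insert 'yak': sets bits 4 6 8 -> bits=1111111011000
After insert 'cat': sets bits 2 6 8 -> bits=1111111011000

Answer: 1111111011000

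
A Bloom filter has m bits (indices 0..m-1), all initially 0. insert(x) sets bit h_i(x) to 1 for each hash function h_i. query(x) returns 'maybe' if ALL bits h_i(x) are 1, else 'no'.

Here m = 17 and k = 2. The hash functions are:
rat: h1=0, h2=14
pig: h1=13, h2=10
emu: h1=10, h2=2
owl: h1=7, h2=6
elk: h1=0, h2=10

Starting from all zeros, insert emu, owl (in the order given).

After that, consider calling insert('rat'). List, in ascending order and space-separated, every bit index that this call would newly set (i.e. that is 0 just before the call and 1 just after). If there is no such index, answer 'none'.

Answer: 0 14

Derivation:
Start: bits=00000000000000000
After insert 'emu': sets bits 2 10 -> bits=00100000001000000
After insert 'owl': sets bits 6 7 -> bits=00100011001000000
insert 'rat' would touch bits 0 14; currently bit0=0, bit14=0
Bits that are 0 among those (would change 0->1): 0 14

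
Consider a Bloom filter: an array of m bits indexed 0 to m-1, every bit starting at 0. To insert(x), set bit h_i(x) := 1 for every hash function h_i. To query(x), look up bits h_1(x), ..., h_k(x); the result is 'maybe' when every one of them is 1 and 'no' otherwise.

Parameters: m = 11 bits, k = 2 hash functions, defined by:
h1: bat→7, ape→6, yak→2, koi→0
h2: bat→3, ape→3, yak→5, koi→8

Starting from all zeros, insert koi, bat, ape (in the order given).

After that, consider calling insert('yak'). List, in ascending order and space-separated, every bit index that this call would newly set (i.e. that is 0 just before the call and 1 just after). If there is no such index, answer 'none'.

Start: bits=00000000000
After insert 'koi': sets bits 0 8 -> bits=10000000100
After insert 'bat': sets bits 3 7 -> bits=10010001100
After insert 'ape': sets bits 3 6 -> bits=10010011100
insert 'yak' would touch bits 2 5; currently bit2=0, bit5=0
Bits that are 0 among those (would change 0->1): 2 5

Answer: 2 5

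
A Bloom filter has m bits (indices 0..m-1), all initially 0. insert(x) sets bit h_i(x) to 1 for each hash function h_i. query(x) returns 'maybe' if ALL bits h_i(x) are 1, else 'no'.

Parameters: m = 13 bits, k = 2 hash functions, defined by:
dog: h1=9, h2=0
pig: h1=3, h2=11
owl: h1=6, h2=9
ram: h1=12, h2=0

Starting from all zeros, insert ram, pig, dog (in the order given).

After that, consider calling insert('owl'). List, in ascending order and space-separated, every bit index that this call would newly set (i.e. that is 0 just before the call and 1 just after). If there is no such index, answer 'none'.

Start: bits=0000000000000
After insert 'ram': sets bits 0 12 -> bits=1000000000001
After insert 'pig': sets bits 3 11 -> bits=1001000000011
After insert 'dog': sets bits 0 9 -> bits=1001000001011
insert 'owl' would touch bits 6 9; currently bit6=0, bit9=1
Bits that are 0 among those (would change 0->1): 6

Answer: 6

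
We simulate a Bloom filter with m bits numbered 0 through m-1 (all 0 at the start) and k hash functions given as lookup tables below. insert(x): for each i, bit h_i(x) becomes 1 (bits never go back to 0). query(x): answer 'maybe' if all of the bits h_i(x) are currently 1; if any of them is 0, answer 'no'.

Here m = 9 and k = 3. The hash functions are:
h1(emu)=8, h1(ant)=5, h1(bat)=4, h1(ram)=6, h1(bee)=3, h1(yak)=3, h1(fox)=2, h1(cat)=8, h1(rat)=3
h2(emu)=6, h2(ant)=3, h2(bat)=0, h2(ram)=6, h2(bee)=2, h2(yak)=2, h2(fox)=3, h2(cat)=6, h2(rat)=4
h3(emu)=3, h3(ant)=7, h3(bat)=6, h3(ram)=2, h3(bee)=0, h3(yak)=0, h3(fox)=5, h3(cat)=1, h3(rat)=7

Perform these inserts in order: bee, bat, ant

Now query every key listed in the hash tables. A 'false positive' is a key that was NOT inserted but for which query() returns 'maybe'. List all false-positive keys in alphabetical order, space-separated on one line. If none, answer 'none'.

Answer: fox ram rat yak

Derivation:
Start: bits=000000000
After insert 'bee': sets bits 0 2 3 -> bits=101100000
After insert 'bat': sets bits 0 4 6 -> bits=101110100
After insert 'ant': sets bits 3 5 7 -> bits=101111110
Not inserted: cat emu fox ram rat yak — query each against bits=101111110:
query cat: checks bit1=0, bit6=1, bit8=0 (has a 0) -> no => not a false positive
query emu: checks bit3=1, bit6=1, bit8=0 (has a 0) -> no => not a false positive
query fox: checks bit2=1, bit3=1, bit5=1 (all 1) -> maybe => FALSE POSITIVE
query ram: checks bit2=1, bit6=1 (all 1) -> maybe => FALSE POSITIVE
query rat: checks bit3=1, bit4=1, bit7=1 (all 1) -> maybe => FALSE POSITIVE
query yak: checks bit0=1, bit2=1, bit3=1 (all 1) -> maybe => FALSE POSITIVE
False positives (alphabetical): fox ram rat yak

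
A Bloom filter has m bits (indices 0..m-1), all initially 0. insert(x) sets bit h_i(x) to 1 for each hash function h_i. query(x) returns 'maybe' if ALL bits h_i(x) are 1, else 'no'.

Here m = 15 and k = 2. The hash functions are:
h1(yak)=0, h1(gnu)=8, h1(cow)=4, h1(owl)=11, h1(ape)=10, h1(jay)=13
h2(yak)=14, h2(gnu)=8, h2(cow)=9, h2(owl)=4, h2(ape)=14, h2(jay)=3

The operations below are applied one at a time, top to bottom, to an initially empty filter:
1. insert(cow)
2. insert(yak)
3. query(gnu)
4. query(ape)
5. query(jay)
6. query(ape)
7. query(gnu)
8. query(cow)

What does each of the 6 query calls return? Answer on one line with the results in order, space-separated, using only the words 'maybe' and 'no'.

Answer: no no no no no maybe

Derivation:
Start: bits=000000000000000
Op 1: insert cow -> sets bits 4 9 -> bits=000010000100000
Op 2: insert yak -> sets bits 0 14 -> bits=100010000100001
Op 3: query gnu -> checks bit8=0 (has a 0) -> no
Op 4: query ape -> checks bit10=0, bit14=1 (has a 0) -> no
Op 5: query jay -> checks bit3=0, bit13=0 (has a 0) -> no
Op 6: query ape -> checks bit10=0, bit14=1 (has a 0) -> no
Op 7: query gnu -> checks bit8=0 (has a 0) -> no
Op 8: query cow -> checks bit4=1, bit9=1 (all 1) -> maybe
Query results in order: no no no no no maybe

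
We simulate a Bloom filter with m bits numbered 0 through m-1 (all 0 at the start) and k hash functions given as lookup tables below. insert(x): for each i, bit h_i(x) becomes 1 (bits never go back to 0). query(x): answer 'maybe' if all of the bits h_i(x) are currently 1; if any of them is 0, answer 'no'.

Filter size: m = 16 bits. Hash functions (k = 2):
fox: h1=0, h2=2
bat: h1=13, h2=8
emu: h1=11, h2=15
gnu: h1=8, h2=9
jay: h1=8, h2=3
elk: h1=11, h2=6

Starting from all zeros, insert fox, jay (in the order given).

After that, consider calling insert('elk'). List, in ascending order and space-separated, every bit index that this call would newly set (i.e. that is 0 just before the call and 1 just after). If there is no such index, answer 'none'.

Start: bits=0000000000000000
After insert 'fox': sets bits 0 2 -> bits=1010000000000000
After insert 'jay': sets bits 3 8 -> bits=1011000010000000
insert 'elk' would touch bits 6 11; currently bit6=0, bit11=0
Bits that are 0 among those (would change 0->1): 6 11

Answer: 6 11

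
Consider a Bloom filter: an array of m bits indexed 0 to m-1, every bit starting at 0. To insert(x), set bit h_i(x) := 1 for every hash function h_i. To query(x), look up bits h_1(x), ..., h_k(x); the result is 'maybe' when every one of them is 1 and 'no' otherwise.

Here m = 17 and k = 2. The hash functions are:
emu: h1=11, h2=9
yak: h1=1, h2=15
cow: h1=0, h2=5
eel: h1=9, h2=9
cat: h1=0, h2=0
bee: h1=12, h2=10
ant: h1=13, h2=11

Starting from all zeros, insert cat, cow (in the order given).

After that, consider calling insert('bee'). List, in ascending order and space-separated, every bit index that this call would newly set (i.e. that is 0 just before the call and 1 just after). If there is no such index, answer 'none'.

Answer: 10 12

Derivation:
Start: bits=00000000000000000
After insert 'cat': sets bits 0 -> bits=10000000000000000
After insert 'cow': sets bits 0 5 -> bits=10000100000000000
insert 'bee' would touch bits 10 12; currently bit10=0, bit12=0
Bits that are 0 among those (would change 0->1): 10 12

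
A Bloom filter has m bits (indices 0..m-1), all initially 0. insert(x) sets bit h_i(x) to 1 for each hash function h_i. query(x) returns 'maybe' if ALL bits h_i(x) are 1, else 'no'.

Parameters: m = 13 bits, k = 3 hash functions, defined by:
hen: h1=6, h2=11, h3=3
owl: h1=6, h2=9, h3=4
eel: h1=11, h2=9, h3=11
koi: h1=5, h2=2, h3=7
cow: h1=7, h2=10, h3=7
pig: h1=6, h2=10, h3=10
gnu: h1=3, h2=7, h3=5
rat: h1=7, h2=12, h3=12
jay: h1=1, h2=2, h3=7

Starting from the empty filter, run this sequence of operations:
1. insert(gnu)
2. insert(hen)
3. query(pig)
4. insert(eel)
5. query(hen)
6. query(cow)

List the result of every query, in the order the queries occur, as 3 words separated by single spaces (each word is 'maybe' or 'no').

Answer: no maybe no

Derivation:
Start: bits=0000000000000
Op 1: insert gnu -> sets bits 3 5 7 -> bits=0001010100000
Op 2: insert hen -> sets bits 3 6 11 -> bits=0001011100010
Op 3: query pig -> checks bit6=1, bit10=0 (has a 0) -> no
Op 4: insert eel -> sets bits 9 11 -> bits=0001011101010
Op 5: query hen -> checks bit3=1, bit6=1, bit11=1 (all 1) -> maybe
Op 6: query cow -> checks bit7=1, bit10=0 (has a 0) -> no
Query results in order: no maybe no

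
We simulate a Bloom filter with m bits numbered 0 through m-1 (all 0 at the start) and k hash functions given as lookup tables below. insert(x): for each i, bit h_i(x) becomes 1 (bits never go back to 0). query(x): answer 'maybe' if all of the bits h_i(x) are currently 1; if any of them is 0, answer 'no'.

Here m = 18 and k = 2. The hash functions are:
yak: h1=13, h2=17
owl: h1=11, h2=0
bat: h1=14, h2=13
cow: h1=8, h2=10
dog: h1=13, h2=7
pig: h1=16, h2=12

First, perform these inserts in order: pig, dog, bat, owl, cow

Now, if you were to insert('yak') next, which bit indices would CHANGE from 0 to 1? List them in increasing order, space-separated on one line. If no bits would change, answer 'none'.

Start: bits=000000000000000000
After insert 'pig': sets bits 12 16 -> bits=000000000000100010
After insert 'dog': sets bits 7 13 -> bits=000000010000110010
After insert 'bat': sets bits 13 14 -> bits=000000010000111010
After insert 'owl': sets bits 0 11 -> bits=100000010001111010
After insert 'cow': sets bits 8 10 -> bits=100000011011111010
insert 'yak' would touch bits 13 17; currently bit13=1, bit17=0
Bits that are 0 among those (would change 0->1): 17

Answer: 17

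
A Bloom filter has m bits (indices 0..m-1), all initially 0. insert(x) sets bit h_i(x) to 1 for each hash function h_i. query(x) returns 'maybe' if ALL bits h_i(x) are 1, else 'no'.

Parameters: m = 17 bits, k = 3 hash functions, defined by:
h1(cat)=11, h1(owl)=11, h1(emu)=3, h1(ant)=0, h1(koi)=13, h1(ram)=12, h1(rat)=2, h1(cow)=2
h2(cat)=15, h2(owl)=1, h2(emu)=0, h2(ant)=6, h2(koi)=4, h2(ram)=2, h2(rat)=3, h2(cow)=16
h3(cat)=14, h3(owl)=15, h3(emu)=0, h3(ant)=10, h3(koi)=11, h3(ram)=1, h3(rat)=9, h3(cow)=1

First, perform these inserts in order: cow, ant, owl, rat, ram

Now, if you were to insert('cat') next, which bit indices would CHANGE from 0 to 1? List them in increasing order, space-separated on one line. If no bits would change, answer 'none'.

Answer: 14

Derivation:
Start: bits=00000000000000000
After insert 'cow': sets bits 1 2 16 -> bits=01100000000000001
After insert 'ant': sets bits 0 6 10 -> bits=11100010001000001
After insert 'owl': sets bits 1 11 15 -> bits=11100010001100011
After insert 'rat': sets bits 2 3 9 -> bits=11110010011100011
After insert 'ram': sets bits 1 2 12 -> bits=11110010011110011
insert 'cat' would touch bits 11 14 15; currently bit11=1, bit14=0, bit15=1
Bits that are 0 among those (would change 0->1): 14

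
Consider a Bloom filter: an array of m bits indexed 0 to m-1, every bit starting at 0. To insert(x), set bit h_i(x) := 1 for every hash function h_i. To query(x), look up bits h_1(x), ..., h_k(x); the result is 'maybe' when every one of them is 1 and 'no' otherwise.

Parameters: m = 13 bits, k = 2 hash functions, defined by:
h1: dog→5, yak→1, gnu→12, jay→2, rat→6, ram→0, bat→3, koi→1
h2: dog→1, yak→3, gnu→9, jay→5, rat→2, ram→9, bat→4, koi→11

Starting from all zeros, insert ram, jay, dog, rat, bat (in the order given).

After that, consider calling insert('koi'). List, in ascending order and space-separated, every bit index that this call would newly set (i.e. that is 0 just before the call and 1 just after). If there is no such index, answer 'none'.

Answer: 11

Derivation:
Start: bits=0000000000000
After insert 'ram': sets bits 0 9 -> bits=1000000001000
After insert 'jay': sets bits 2 5 -> bits=1010010001000
After insert 'dog': sets bits 1 5 -> bits=1110010001000
After insert 'rat': sets bits 2 6 -> bits=1110011001000
After insert 'bat': sets bits 3 4 -> bits=1111111001000
insert 'koi' would touch bits 1 11; currently bit1=1, bit11=0
Bits that are 0 among those (would change 0->1): 11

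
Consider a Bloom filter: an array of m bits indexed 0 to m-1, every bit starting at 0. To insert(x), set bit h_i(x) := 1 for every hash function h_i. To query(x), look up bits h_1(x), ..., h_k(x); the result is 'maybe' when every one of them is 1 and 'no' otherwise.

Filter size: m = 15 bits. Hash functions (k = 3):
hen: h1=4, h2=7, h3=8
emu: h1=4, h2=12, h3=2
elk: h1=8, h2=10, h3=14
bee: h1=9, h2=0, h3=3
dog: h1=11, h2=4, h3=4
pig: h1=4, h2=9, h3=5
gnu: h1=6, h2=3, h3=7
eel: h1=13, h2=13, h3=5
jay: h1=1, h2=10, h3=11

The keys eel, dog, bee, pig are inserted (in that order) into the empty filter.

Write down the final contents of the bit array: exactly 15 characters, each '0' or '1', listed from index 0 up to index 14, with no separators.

Start: bits=000000000000000
After insert 'eel': sets bits 5 13 -> bits=000001000000010
After insert 'dog': sets bits 4 11 -> bits=000011000001010
After insert 'bee': sets bits 0 3 9 -> bits=100111000101010
After insert 'pig': sets bits 4 5 9 -> bits=100111000101010

Answer: 100111000101010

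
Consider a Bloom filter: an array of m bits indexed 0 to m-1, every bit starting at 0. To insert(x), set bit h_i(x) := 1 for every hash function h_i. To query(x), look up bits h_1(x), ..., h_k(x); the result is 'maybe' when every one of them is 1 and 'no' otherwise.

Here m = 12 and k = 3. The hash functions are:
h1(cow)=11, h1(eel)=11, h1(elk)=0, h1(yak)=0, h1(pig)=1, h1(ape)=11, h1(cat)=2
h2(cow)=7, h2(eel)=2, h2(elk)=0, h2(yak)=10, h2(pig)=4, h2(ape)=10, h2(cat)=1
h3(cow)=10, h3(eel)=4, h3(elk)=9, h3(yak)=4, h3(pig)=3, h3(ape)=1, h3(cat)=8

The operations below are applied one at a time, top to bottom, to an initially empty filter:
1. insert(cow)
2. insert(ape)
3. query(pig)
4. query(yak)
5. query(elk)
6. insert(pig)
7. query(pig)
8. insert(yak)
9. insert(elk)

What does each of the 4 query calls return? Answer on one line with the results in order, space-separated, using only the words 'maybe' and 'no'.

Start: bits=000000000000
Op 1: insert cow -> sets bits 7 10 11 -> bits=000000010011
Op 2: insert ape -> sets bits 1 10 11 -> bits=010000010011
Op 3: query pig -> checks bit1=1, bit3=0, bit4=0 (has a 0) -> no
Op 4: query yak -> checks bit0=0, bit4=0, bit10=1 (has a 0) -> no
Op 5: query elk -> checks bit0=0, bit9=0 (has a 0) -> no
Op 6: insert pig -> sets bits 1 3 4 -> bits=010110010011
Op 7: query pig -> checks bit1=1, bit3=1, bit4=1 (all 1) -> maybe
Op 8: insert yak -> sets bits 0 4 10 -> bits=110110010011
Op 9: insert elk -> sets bits 0 9 -> bits=110110010111
Query results in order: no no no maybe

Answer: no no no maybe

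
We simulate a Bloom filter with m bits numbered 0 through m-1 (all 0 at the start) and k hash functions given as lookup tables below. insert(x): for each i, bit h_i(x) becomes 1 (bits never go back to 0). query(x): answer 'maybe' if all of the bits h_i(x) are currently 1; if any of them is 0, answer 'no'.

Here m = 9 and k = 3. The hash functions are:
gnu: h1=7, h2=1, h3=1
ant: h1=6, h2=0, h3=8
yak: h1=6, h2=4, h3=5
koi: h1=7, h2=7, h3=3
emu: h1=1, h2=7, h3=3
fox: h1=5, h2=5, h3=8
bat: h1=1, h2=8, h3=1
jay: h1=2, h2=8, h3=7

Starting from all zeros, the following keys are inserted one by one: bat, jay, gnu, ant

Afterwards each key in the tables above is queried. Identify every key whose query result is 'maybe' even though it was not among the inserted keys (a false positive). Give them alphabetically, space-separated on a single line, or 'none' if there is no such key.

Answer: none

Derivation:
Start: bits=000000000
After insert 'bat': sets bits 1 8 -> bits=010000001
After insert 'jay': sets bits 2 7 8 -> bits=011000011
After insert 'gnu': sets bits 1 7 -> bits=011000011
After insert 'ant': sets bits 0 6 8 -> bits=111000111
Not inserted: emu fox koi yak — query each against bits=111000111:
query emu: checks bit1=1, bit3=0, bit7=1 (has a 0) -> no => not a false positive
query fox: checks bit5=0, bit8=1 (has a 0) -> no => not a false positive
query koi: checks bit3=0, bit7=1 (has a 0) -> no => not a false positive
query yak: checks bit4=0, bit5=0, bit6=1 (has a 0) -> no => not a false positive
False positives (alphabetical): none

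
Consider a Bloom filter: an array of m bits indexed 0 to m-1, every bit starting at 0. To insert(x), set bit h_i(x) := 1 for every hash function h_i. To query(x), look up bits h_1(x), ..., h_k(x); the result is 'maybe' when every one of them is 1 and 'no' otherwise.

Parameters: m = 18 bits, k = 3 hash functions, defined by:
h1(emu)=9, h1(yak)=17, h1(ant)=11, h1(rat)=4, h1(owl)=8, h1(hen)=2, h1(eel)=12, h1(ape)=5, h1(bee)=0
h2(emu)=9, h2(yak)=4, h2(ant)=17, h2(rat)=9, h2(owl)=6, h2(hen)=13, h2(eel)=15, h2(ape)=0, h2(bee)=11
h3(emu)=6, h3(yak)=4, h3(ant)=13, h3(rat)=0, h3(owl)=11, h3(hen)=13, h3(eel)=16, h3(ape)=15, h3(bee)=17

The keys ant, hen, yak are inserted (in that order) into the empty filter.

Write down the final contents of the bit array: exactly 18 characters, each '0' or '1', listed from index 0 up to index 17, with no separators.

Answer: 001010000001010001

Derivation:
Start: bits=000000000000000000
After insert 'ant': sets bits 11 13 17 -> bits=000000000001010001
After insert 'hen': sets bits 2 13 -> bits=001000000001010001
After insert 'yak': sets bits 4 17 -> bits=001010000001010001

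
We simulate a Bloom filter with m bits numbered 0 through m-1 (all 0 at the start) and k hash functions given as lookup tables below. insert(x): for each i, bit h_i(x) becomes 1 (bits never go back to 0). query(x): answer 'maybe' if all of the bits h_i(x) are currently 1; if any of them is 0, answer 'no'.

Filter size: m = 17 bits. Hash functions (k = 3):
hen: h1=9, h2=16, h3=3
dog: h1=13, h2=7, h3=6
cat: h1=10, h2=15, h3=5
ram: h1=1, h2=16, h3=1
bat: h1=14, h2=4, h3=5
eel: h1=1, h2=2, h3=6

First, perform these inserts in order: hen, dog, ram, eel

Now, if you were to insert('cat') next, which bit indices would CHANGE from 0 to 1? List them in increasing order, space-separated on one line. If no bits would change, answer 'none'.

Answer: 5 10 15

Derivation:
Start: bits=00000000000000000
After insert 'hen': sets bits 3 9 16 -> bits=00010000010000001
After insert 'dog': sets bits 6 7 13 -> bits=00010011010001001
After insert 'ram': sets bits 1 16 -> bits=01010011010001001
After insert 'eel': sets bits 1 2 6 -> bits=01110011010001001
insert 'cat' would touch bits 5 10 15; currently bit5=0, bit10=0, bit15=0
Bits that are 0 among those (would change 0->1): 5 10 15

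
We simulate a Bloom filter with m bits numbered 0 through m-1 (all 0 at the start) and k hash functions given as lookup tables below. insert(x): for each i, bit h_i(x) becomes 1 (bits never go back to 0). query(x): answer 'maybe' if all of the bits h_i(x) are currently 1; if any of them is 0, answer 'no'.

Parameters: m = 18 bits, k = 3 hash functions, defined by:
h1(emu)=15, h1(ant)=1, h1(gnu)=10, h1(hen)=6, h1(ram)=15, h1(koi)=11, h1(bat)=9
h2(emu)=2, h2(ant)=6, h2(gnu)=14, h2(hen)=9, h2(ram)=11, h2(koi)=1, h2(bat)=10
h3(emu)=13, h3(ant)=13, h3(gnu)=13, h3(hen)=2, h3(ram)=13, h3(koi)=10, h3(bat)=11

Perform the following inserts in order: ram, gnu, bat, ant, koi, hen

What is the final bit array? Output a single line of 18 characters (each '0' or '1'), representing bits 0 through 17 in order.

Start: bits=000000000000000000
After insert 'ram': sets bits 11 13 15 -> bits=000000000001010100
After insert 'gnu': sets bits 10 13 14 -> bits=000000000011011100
After insert 'bat': sets bits 9 10 11 -> bits=000000000111011100
After insert 'ant': sets bits 1 6 13 -> bits=010000100111011100
After insert 'koi': sets bits 1 10 11 -> bits=010000100111011100
After insert 'hen': sets bits 2 6 9 -> bits=011000100111011100

Answer: 011000100111011100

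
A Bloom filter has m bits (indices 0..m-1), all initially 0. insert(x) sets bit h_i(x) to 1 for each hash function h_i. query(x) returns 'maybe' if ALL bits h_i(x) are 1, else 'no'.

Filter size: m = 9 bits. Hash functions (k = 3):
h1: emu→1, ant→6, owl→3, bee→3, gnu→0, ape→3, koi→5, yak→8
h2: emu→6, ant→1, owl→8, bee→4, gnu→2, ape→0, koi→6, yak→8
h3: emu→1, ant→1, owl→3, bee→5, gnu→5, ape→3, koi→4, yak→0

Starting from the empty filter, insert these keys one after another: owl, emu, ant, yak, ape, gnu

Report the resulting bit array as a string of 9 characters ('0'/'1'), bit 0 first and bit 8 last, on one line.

Start: bits=000000000
After insert 'owl': sets bits 3 8 -> bits=000100001
After insert 'emu': sets bits 1 6 -> bits=010100101
After insert 'ant': sets bits 1 6 -> bits=010100101
After insert 'yak': sets bits 0 8 -> bits=110100101
After insert 'ape': sets bits 0 3 -> bits=110100101
After insert 'gnu': sets bits 0 2 5 -> bits=111101101

Answer: 111101101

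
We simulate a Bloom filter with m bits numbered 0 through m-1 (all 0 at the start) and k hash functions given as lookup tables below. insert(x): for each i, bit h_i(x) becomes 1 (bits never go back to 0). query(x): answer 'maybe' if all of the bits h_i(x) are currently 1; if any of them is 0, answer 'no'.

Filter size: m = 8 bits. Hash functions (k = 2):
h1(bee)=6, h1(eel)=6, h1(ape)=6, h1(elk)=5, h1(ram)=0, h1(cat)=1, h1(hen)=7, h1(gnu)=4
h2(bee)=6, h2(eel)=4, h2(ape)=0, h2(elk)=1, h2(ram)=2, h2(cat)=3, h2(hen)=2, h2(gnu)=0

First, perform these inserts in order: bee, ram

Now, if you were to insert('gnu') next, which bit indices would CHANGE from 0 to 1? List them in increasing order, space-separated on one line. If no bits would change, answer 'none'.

Start: bits=00000000
After insert 'bee': sets bits 6 -> bits=00000010
After insert 'ram': sets bits 0 2 -> bits=10100010
insert 'gnu' would touch bits 0 4; currently bit0=1, bit4=0
Bits that are 0 among those (would change 0->1): 4

Answer: 4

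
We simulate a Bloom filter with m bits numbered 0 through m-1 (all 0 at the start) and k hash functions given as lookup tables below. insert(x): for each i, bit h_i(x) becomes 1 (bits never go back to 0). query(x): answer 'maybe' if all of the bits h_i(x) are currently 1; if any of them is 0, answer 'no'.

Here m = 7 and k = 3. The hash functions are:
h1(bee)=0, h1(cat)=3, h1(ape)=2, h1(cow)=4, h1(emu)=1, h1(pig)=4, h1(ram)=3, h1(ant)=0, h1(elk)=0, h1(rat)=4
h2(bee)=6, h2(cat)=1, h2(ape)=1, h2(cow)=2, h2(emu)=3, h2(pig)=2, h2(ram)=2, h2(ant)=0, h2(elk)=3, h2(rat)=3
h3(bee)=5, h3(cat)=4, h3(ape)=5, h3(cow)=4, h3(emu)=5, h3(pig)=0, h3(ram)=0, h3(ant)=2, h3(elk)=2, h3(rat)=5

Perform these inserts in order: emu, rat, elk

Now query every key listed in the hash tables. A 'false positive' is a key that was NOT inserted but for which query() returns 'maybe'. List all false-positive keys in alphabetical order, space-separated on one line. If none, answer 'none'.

Answer: ant ape cat cow pig ram

Derivation:
Start: bits=0000000
After insert 'emu': sets bits 1 3 5 -> bits=0101010
After insert 'rat': sets bits 3 4 5 -> bits=0101110
After insert 'elk': sets bits 0 2 3 -> bits=1111110
Not inserted: ant ape bee cat cow pig ram — query each against bits=1111110:
query ant: checks bit0=1, bit2=1 (all 1) -> maybe => FALSE POSITIVE
query ape: checks bit1=1, bit2=1, bit5=1 (all 1) -> maybe => FALSE POSITIVE
query bee: checks bit0=1, bit5=1, bit6=0 (has a 0) -> no => not a false positive
query cat: checks bit1=1, bit3=1, bit4=1 (all 1) -> maybe => FALSE POSITIVE
query cow: checks bit2=1, bit4=1 (all 1) -> maybe => FALSE POSITIVE
query pig: checks bit0=1, bit2=1, bit4=1 (all 1) -> maybe => FALSE POSITIVE
query ram: checks bit0=1, bit2=1, bit3=1 (all 1) -> maybe => FALSE POSITIVE
False positives (alphabetical): ant ape cat cow pig ram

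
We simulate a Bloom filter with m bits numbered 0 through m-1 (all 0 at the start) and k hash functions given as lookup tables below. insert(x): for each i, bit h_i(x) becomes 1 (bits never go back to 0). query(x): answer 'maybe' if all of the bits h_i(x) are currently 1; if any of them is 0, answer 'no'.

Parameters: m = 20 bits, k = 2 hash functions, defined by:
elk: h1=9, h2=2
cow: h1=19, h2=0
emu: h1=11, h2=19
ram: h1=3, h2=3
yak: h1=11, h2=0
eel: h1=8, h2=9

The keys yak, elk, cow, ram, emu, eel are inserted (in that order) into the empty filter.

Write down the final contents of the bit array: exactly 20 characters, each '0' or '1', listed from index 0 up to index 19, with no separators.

Start: bits=00000000000000000000
After insert 'yak': sets bits 0 11 -> bits=10000000000100000000
After insert 'elk': sets bits 2 9 -> bits=10100000010100000000
After insert 'cow': sets bits 0 19 -> bits=10100000010100000001
After insert 'ram': sets bits 3 -> bits=10110000010100000001
After insert 'emu': sets bits 11 19 -> bits=10110000010100000001
After insert 'eel': sets bits 8 9 -> bits=10110000110100000001

Answer: 10110000110100000001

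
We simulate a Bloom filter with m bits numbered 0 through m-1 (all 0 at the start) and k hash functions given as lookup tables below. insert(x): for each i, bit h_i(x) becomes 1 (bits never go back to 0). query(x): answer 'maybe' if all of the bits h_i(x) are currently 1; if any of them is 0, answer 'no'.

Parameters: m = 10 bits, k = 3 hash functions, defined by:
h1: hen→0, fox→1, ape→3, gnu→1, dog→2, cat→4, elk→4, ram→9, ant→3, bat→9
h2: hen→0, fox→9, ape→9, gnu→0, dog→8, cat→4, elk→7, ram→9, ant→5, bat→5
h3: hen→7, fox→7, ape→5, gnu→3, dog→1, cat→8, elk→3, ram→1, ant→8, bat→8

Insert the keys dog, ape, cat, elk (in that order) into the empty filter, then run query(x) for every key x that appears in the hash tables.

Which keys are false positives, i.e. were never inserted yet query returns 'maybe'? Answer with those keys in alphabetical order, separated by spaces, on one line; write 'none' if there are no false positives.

Start: bits=0000000000
After insert 'dog': sets bits 1 2 8 -> bits=0110000010
After insert 'ape': sets bits 3 5 9 -> bits=0111010011
After insert 'cat': sets bits 4 8 -> bits=0111110011
After insert 'elk': sets bits 3 4 7 -> bits=0111110111
Not inserted: ant bat fox gnu hen ram — query each against bits=0111110111:
query ant: checks bit3=1, bit5=1, bit8=1 (all 1) -> maybe => FALSE POSITIVE
query bat: checks bit5=1, bit8=1, bit9=1 (all 1) -> maybe => FALSE POSITIVE
query fox: checks bit1=1, bit7=1, bit9=1 (all 1) -> maybe => FALSE POSITIVE
query gnu: checks bit0=0, bit1=1, bit3=1 (has a 0) -> no => not a false positive
query hen: checks bit0=0, bit7=1 (has a 0) -> no => not a false positive
query ram: checks bit1=1, bit9=1 (all 1) -> maybe => FALSE POSITIVE
False positives (alphabetical): ant bat fox ram

Answer: ant bat fox ram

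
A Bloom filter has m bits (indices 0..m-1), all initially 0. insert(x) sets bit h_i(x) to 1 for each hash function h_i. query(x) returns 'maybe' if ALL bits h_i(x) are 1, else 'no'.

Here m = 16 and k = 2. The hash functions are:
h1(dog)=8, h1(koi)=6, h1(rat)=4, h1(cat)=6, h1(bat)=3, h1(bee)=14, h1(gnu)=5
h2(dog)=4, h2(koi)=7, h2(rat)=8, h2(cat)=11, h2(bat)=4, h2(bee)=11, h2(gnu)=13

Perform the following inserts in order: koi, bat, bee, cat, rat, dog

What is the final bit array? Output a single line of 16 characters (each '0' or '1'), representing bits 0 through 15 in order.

Answer: 0001101110010010

Derivation:
Start: bits=0000000000000000
After insert 'koi': sets bits 6 7 -> bits=0000001100000000
After insert 'bat': sets bits 3 4 -> bits=0001101100000000
After insert 'bee': sets bits 11 14 -> bits=0001101100010010
After insert 'cat': sets bits 6 11 -> bits=0001101100010010
After insert 'rat': sets bits 4 8 -> bits=0001101110010010
After insert 'dog': sets bits 4 8 -> bits=0001101110010010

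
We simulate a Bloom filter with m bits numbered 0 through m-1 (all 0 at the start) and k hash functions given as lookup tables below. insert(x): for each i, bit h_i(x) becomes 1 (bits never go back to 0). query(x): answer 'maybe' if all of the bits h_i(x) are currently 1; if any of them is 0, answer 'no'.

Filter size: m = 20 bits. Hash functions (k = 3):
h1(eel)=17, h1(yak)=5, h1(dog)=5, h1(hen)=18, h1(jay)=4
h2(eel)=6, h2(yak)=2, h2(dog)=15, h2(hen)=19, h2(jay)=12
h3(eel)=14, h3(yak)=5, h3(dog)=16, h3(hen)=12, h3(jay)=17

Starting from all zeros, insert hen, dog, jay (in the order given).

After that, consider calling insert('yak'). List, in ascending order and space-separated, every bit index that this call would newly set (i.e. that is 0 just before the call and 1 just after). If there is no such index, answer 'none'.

Answer: 2

Derivation:
Start: bits=00000000000000000000
After insert 'hen': sets bits 12 18 19 -> bits=00000000000010000011
After insert 'dog': sets bits 5 15 16 -> bits=00000100000010011011
After insert 'jay': sets bits 4 12 17 -> bits=00001100000010011111
insert 'yak' would touch bits 2 5; currently bit2=0, bit5=1
Bits that are 0 among those (would change 0->1): 2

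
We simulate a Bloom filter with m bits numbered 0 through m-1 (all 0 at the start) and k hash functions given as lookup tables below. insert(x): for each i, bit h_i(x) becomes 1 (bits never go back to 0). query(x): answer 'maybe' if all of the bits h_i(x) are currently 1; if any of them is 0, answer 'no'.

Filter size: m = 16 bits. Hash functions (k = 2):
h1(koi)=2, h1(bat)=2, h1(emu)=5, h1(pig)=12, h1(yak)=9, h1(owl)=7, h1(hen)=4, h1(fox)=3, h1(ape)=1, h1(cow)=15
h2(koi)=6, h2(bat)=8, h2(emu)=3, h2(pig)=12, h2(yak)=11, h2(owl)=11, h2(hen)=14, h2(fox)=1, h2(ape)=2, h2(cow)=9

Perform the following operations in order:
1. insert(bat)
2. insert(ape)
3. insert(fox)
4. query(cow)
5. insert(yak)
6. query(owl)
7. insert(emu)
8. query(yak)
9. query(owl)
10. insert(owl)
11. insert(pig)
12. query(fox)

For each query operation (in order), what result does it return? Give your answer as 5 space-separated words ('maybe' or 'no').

Start: bits=0000000000000000
Op 1: insert bat -> sets bits 2 8 -> bits=0010000010000000
Op 2: insert ape -> sets bits 1 2 -> bits=0110000010000000
Op 3: insert fox -> sets bits 1 3 -> bits=0111000010000000
Op 4: query cow -> checks bit9=0, bit15=0 (has a 0) -> no
Op 5: insert yak -> sets bits 9 11 -> bits=0111000011010000
Op 6: query owl -> checks bit7=0, bit11=1 (has a 0) -> no
Op 7: insert emu -> sets bits 3 5 -> bits=0111010011010000
Op 8: query yak -> checks bit9=1, bit11=1 (all 1) -> maybe
Op 9: query owl -> checks bit7=0, bit11=1 (has a 0) -> no
Op 10: insert owl -> sets bits 7 11 -> bits=0111010111010000
Op 11: insert pig -> sets bits 12 -> bits=0111010111011000
Op 12: query fox -> checks bit1=1, bit3=1 (all 1) -> maybe
Query results in order: no no maybe no maybe

Answer: no no maybe no maybe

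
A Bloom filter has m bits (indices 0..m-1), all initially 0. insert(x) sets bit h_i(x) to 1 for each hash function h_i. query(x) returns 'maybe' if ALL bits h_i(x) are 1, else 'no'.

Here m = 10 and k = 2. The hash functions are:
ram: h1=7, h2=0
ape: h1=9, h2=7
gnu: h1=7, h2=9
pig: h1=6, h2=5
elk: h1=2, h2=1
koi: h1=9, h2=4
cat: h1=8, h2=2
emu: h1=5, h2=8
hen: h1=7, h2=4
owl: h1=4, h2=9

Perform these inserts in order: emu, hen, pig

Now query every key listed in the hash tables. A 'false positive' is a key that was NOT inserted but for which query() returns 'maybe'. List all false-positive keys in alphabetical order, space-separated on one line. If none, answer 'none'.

Answer: none

Derivation:
Start: bits=0000000000
After insert 'emu': sets bits 5 8 -> bits=0000010010
After insert 'hen': sets bits 4 7 -> bits=0000110110
After insert 'pig': sets bits 5 6 -> bits=0000111110
Not inserted: ape cat elk gnu koi owl ram — query each against bits=0000111110:
query ape: checks bit7=1, bit9=0 (has a 0) -> no => not a false positive
query cat: checks bit2=0, bit8=1 (has a 0) -> no => not a false positive
query elk: checks bit1=0, bit2=0 (has a 0) -> no => not a false positive
query gnu: checks bit7=1, bit9=0 (has a 0) -> no => not a false positive
query koi: checks bit4=1, bit9=0 (has a 0) -> no => not a false positive
query owl: checks bit4=1, bit9=0 (has a 0) -> no => not a false positive
query ram: checks bit0=0, bit7=1 (has a 0) -> no => not a false positive
False positives (alphabetical): none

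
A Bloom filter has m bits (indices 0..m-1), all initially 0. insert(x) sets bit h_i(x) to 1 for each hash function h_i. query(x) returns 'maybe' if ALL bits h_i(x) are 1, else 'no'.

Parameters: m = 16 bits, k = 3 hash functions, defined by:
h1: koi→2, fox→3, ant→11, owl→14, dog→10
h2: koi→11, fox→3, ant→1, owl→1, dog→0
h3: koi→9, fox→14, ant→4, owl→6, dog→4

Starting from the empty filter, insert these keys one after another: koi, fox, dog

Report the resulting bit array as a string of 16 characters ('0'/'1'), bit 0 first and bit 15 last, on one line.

Answer: 1011100001110010

Derivation:
Start: bits=0000000000000000
After insert 'koi': sets bits 2 9 11 -> bits=0010000001010000
After insert 'fox': sets bits 3 14 -> bits=0011000001010010
After insert 'dog': sets bits 0 4 10 -> bits=1011100001110010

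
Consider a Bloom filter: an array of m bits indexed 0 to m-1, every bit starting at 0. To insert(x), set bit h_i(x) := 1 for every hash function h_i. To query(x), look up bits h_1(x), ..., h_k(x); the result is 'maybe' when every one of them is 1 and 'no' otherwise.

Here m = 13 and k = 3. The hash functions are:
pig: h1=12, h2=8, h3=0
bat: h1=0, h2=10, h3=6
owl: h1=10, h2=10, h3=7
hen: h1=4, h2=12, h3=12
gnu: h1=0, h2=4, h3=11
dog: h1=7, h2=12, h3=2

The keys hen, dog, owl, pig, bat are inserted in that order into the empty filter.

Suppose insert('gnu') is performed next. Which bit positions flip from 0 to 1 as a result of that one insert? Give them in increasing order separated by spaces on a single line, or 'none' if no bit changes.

Start: bits=0000000000000
After insert 'hen': sets bits 4 12 -> bits=0000100000001
After insert 'dog': sets bits 2 7 12 -> bits=0010100100001
After insert 'owl': sets bits 7 10 -> bits=0010100100101
After insert 'pig': sets bits 0 8 12 -> bits=1010100110101
After insert 'bat': sets bits 0 6 10 -> bits=1010101110101
insert 'gnu' would touch bits 0 4 11; currently bit0=1, bit4=1, bit11=0
Bits that are 0 among those (would change 0->1): 11

Answer: 11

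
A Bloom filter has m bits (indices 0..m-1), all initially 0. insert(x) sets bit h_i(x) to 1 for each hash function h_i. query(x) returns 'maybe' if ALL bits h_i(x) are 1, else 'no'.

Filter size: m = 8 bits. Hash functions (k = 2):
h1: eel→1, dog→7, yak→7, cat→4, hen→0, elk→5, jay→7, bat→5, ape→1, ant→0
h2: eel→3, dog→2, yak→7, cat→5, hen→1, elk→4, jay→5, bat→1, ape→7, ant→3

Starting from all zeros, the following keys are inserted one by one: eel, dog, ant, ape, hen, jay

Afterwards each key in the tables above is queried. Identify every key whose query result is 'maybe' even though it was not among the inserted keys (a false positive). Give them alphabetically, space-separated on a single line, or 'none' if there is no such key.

Start: bits=00000000
After insert 'eel': sets bits 1 3 -> bits=01010000
After insert 'dog': sets bits 2 7 -> bits=01110001
After insert 'ant': sets bits 0 3 -> bits=11110001
After insert 'ape': sets bits 1 7 -> bits=11110001
After insert 'hen': sets bits 0 1 -> bits=11110001
After insert 'jay': sets bits 5 7 -> bits=11110101
Not inserted: bat cat elk yak — query each against bits=11110101:
query bat: checks bit1=1, bit5=1 (all 1) -> maybe => FALSE POSITIVE
query cat: checks bit4=0, bit5=1 (has a 0) -> no => not a false positive
query elk: checks bit4=0, bit5=1 (has a 0) -> no => not a false positive
query yak: checks bit7=1 (all 1) -> maybe => FALSE POSITIVE
False positives (alphabetical): bat yak

Answer: bat yak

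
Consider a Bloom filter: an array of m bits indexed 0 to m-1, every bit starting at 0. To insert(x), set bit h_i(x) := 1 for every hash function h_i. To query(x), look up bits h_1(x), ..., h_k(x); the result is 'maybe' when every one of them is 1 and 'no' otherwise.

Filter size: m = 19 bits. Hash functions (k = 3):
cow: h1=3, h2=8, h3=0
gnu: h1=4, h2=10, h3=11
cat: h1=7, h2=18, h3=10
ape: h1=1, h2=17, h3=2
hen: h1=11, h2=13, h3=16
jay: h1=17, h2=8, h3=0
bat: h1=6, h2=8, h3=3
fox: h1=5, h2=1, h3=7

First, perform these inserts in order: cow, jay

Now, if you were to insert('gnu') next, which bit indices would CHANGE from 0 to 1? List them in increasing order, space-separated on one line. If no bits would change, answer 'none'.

Start: bits=0000000000000000000
After insert 'cow': sets bits 0 3 8 -> bits=1001000010000000000
After insert 'jay': sets bits 0 8 17 -> bits=1001000010000000010
insert 'gnu' would touch bits 4 10 11; currently bit4=0, bit10=0, bit11=0
Bits that are 0 among those (would change 0->1): 4 10 11

Answer: 4 10 11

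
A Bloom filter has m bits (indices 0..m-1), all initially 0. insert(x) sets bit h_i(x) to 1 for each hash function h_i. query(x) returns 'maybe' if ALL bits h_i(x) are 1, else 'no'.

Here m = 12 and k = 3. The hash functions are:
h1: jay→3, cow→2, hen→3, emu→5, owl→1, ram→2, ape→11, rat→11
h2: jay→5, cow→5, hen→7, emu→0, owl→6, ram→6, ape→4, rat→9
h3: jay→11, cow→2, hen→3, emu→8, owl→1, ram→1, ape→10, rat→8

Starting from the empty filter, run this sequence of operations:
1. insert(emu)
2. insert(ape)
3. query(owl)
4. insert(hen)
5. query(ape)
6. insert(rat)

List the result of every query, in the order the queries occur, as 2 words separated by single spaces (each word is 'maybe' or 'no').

Start: bits=000000000000
Op 1: insert emu -> sets bits 0 5 8 -> bits=100001001000
Op 2: insert ape -> sets bits 4 10 11 -> bits=100011001011
Op 3: query owl -> checks bit1=0, bit6=0 (has a 0) -> no
Op 4: insert hen -> sets bits 3 7 -> bits=100111011011
Op 5: query ape -> checks bit4=1, bit10=1, bit11=1 (all 1) -> maybe
Op 6: insert rat -> sets bits 8 9 11 -> bits=100111011111
Query results in order: no maybe

Answer: no maybe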